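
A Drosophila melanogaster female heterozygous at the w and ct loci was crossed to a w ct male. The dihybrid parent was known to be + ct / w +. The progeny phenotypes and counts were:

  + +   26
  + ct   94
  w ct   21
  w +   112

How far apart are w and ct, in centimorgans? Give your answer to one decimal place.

18.6 centimorgans

The recombinant classes are + + and w ct: 26 + 21 = 47.
Recombination frequency = 47/253 = 0.1858 ≈ 18.6%, i.e. 18.6 centimorgans.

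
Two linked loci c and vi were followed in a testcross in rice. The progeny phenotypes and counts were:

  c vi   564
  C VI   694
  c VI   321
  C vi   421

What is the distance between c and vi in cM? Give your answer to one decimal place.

The two most frequent classes, C VI (694) and c vi (564), are the parental types, so the F1 was C VI / c vi.
The recombinant classes are C vi and c VI: 421 + 321 = 742.
Recombination frequency = 742/2000 = 0.3710 ≈ 37.1%, i.e. 37.1 cM.

37.1 cM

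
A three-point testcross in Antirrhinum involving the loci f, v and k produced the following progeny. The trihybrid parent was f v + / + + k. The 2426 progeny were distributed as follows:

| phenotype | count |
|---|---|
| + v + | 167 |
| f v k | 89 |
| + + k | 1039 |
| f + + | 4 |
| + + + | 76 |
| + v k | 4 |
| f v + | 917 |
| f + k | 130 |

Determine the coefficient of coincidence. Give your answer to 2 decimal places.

The two rarest classes, f + + and + v k, are the double crossovers. Comparing them with the parentals, only the v allele has switched, so v is the middle locus and the order is k – v – f.
k–v: (165 + 8)/2426 = 0.0713; v–f: (297 + 8)/2426 = 0.1257.
Expected DCO frequency = 0.0713 × 0.1257 ≈ 0.00896; observed = 8/2426 ≈ 0.00330.
Coefficient of coincidence = 0.00330/0.00896 ≈ 0.37.

0.37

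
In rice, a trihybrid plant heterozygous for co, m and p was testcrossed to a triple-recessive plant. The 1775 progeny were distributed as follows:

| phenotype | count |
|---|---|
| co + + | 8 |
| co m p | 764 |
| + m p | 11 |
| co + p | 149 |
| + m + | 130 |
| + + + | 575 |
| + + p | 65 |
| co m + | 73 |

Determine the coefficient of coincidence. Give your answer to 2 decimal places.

The two most frequent reciprocal classes, + + + and co m p, are the parental types, so the F1 was + + + / co m p.
The two rarest classes, co + + and + m p, are the double crossovers. Comparing them with the parentals, only the co allele has switched, so co is the middle locus and the order is p – co – m.
p–co: (138 + 19)/1775 = 0.0885; co–m: (279 + 19)/1775 = 0.1679.
Expected DCO frequency = 0.0885 × 0.1679 ≈ 0.01486; observed = 19/1775 ≈ 0.01070.
Coefficient of coincidence = 0.01070/0.01486 ≈ 0.72.

0.72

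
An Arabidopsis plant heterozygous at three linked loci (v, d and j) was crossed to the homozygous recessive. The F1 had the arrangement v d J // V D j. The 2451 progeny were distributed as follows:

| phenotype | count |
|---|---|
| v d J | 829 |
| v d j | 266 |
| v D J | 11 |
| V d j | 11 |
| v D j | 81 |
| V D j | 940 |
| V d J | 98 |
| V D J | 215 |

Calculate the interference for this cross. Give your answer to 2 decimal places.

0.47

The two rarest classes, v D J and V d j, are the double crossovers. Comparing them with the parentals, only the d allele has switched, so d is the middle locus and the order is j – d – v.
j–d: (481 + 22)/2451 = 0.2052; d–v: (179 + 22)/2451 = 0.0820.
Expected DCO frequency = 0.2052 × 0.0820 ≈ 0.01683; observed = 22/2451 ≈ 0.00898.
Coefficient of coincidence = 0.00898/0.01683 ≈ 0.53; interference = 1 − 0.53 = 0.47.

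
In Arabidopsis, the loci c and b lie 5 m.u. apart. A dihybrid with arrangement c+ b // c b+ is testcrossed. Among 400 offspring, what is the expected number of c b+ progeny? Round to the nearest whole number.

190

A map distance of 5 m.u. corresponds to a recombination frequency of 0.050.
The F1 is c+ b / c b+, so c b+ is a parental gamete class with expected frequency (1 − r)/2 = 0.950/2 = 0.4750.
Expected number = 0.4750 × 400 = 190.00 ≈ 190.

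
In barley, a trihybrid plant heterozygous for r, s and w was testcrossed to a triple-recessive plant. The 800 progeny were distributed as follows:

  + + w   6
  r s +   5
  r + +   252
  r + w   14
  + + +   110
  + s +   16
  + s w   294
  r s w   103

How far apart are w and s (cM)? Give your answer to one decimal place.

5.1 cM

The two most frequent reciprocal classes, r + + and + s w, are the parental types, so the F1 was r + + / + s w.
The two rarest classes, r s + and + + w, are the double crossovers. Comparing them with the parentals, only the s allele has switched, so s is the middle locus and the order is w – s – r.
Crossovers in the w–s interval produce the single-crossover classes r + w and + s + (14 + 16 = 30) plus the double crossovers (11).
RF(w–s) = (30 + 11) / 800 = 41/800 = 0.0512 → 5.1 cM.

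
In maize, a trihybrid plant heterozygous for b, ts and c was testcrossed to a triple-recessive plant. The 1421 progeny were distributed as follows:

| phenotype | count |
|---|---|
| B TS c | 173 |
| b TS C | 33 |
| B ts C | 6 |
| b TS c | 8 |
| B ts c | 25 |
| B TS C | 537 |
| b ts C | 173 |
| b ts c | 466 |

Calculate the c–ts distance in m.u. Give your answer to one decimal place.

25.3 m.u.

The two most frequent reciprocal classes, B TS C and b ts c, are the parental types, so the F1 was B TS C / b ts c.
The two rarest classes, B ts C and b TS c, are the double crossovers. Comparing them with the parentals, only the ts allele has switched, so ts is the middle locus and the order is c – ts – b.
Crossovers in the c–ts interval produce the single-crossover classes B TS c and b ts C (173 + 173 = 346) plus the double crossovers (14).
RF(c–ts) = (346 + 14) / 1421 = 360/1421 = 0.2533 → 25.3 m.u.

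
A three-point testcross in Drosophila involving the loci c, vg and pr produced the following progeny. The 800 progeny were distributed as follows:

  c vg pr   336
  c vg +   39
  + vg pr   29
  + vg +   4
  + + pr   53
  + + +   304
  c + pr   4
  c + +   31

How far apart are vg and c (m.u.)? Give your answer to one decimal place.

8.5 m.u.

The two most frequent reciprocal classes, + + + and c vg pr, are the parental types, so the F1 was + + + / c vg pr.
The two rarest classes, + vg + and c + pr, are the double crossovers. Comparing them with the parentals, only the vg allele has switched, so vg is the middle locus and the order is pr – vg – c.
Crossovers in the vg–c interval produce the single-crossover classes c + + and + vg pr (31 + 29 = 60) plus the double crossovers (8).
RF(vg–c) = (60 + 8) / 800 = 68/800 = 0.0850 → 8.5 m.u.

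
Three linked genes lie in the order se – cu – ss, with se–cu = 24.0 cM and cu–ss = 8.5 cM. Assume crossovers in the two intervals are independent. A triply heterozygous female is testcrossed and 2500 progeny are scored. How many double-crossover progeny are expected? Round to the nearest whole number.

51

Map distances give recombination frequencies of 0.240 and 0.085 for the two intervals.
With no interference, expected double-crossover frequency = 0.240 × 0.085 = 0.02040.
Expected number = 0.02040 × 2500 = 51.00 ≈ 51.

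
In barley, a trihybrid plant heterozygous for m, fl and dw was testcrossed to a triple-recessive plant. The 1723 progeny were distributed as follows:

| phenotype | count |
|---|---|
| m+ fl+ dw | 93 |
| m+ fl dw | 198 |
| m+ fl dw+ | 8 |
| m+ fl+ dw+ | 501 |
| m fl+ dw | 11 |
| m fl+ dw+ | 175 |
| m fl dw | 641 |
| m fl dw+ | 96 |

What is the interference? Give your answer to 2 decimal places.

The two most frequent reciprocal classes, m fl dw and m+ fl+ dw+, are the parental types, so the F1 was m fl dw / m+ fl+ dw+.
The two rarest classes, m fl+ dw and m+ fl dw+, are the double crossovers. Comparing them with the parentals, only the fl allele has switched, so fl is the middle locus and the order is dw – fl – m.
dw–fl: (189 + 19)/1723 = 0.1207; fl–m: (373 + 19)/1723 = 0.2275.
Expected DCO frequency = 0.1207 × 0.2275 ≈ 0.02746; observed = 19/1723 ≈ 0.01103.
Coefficient of coincidence = 0.01103/0.02746 ≈ 0.40; interference = 1 − 0.40 = 0.60.

0.60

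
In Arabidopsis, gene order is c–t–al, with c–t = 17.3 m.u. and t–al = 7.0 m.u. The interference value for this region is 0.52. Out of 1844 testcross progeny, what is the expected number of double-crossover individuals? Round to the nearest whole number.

11

Map distances give recombination frequencies of 0.173 and 0.070 for the two intervals.
With interference 0.52 (so coincidence = 0.48), expected double-crossover frequency = 0.173 × 0.070 × 0.48 = 0.00581.
Expected number = 0.00581 × 1844 = 10.72 ≈ 11.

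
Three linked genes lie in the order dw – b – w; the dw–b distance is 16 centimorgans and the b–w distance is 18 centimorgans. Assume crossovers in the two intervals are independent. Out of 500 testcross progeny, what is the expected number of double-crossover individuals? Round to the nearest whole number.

14

Map distances give recombination frequencies of 0.160 and 0.180 for the two intervals.
With no interference, expected double-crossover frequency = 0.160 × 0.180 = 0.02880.
Expected number = 0.02880 × 500 = 14.40 ≈ 14.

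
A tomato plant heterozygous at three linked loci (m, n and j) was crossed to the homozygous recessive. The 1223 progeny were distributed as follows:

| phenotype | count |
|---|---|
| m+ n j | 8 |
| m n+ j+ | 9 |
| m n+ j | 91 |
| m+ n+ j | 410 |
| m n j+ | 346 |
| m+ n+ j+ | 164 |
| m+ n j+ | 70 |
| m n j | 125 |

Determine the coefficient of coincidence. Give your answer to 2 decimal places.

0.38

The two most frequent reciprocal classes, m n j+ and m+ n+ j, are the parental types, so the F1 was m n j+ / m+ n+ j.
The two rarest classes, m n+ j+ and m+ n j, are the double crossovers. Comparing them with the parentals, only the n allele has switched, so n is the middle locus and the order is j – n – m.
j–n: (289 + 17)/1223 = 0.2502; n–m: (161 + 17)/1223 = 0.1455.
Expected DCO frequency = 0.2502 × 0.1455 ≈ 0.03640; observed = 17/1223 ≈ 0.01390.
Coefficient of coincidence = 0.01390/0.03640 ≈ 0.38.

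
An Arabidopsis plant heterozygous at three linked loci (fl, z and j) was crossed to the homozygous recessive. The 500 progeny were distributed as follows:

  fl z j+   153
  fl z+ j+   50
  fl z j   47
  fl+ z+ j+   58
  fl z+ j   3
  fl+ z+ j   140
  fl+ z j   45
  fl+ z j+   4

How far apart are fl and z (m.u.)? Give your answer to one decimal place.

The two most frequent reciprocal classes, fl z j+ and fl+ z+ j, are the parental types, so the F1 was fl z j+ / fl+ z+ j.
The two rarest classes, fl+ z j+ and fl z+ j, are the double crossovers. Comparing them with the parentals, only the fl allele has switched, so fl is the middle locus and the order is z – fl – j.
Crossovers in the z–fl interval produce the single-crossover classes fl z+ j+ and fl+ z j (50 + 45 = 95) plus the double crossovers (7).
RF(z–fl) = (95 + 7) / 500 = 102/500 = 0.2040 → 20.4 m.u.

20.4 m.u.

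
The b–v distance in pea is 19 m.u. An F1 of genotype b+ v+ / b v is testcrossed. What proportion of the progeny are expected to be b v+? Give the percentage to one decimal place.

9.5%

A map distance of 19 m.u. corresponds to a recombination frequency of 0.190.
The F1 is b+ v+ / b v, so b v+ is a recombinant gamete class with expected frequency r/2 = 0.190/2 = 0.0950.
That is 0.0950 = 9.5% of the progeny.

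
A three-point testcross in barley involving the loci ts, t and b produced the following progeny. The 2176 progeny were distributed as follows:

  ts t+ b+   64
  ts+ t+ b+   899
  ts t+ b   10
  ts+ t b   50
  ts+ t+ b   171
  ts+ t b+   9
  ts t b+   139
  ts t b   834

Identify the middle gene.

The two most frequent reciprocal classes, ts+ t+ b+ and ts t b, are the parental types, so the F1 was ts+ t+ b+ / ts t b.
The two rarest classes, ts+ t b+ and ts t+ b, are the double crossovers. Comparing them with the parentals, only the t allele has switched, so t is the middle locus and the order is ts – t – b.

t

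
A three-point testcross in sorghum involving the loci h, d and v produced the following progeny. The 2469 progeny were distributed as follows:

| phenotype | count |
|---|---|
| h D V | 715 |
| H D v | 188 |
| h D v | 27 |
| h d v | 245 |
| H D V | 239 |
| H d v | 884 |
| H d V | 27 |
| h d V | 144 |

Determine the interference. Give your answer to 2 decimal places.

The two most frequent reciprocal classes, H d v and h D V, are the parental types, so the F1 was H d v / h D V.
The two rarest classes, H d V and h D v, are the double crossovers. Comparing them with the parentals, only the v allele has switched, so v is the middle locus and the order is h – v – d.
h–v: (484 + 54)/2469 = 0.2179; v–d: (332 + 54)/2469 = 0.1563.
Expected DCO frequency = 0.2179 × 0.1563 ≈ 0.03406; observed = 54/2469 ≈ 0.02187.
Coefficient of coincidence = 0.02187/0.03406 ≈ 0.64; interference = 1 − 0.64 = 0.36.

0.36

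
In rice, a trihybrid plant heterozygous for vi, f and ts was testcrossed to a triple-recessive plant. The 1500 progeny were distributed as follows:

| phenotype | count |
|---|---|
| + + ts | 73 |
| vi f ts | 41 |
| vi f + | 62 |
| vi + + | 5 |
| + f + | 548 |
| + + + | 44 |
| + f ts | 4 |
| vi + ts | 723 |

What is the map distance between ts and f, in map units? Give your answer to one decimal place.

The two most frequent reciprocal classes, + f + and vi + ts, are the parental types, so the F1 was + f + / vi + ts.
The two rarest classes, + f ts and vi + +, are the double crossovers. Comparing them with the parentals, only the ts allele has switched, so ts is the middle locus and the order is f – ts – vi.
Crossovers in the f–ts interval produce the single-crossover classes + + + and vi f ts (44 + 41 = 85) plus the double crossovers (9).
RF(f–ts) = (85 + 9) / 1500 = 94/1500 = 0.0627 → 6.3 map units.

6.3 map units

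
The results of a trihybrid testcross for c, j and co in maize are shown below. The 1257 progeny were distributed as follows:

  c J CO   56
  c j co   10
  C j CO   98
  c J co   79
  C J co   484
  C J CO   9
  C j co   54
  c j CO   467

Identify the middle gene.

The two most frequent reciprocal classes, C J co and c j CO, are the parental types, so the F1 was C J co / c j CO.
The two rarest classes, C J CO and c j co, are the double crossovers. Comparing them with the parentals, only the co allele has switched, so co is the middle locus and the order is c – co – j.

co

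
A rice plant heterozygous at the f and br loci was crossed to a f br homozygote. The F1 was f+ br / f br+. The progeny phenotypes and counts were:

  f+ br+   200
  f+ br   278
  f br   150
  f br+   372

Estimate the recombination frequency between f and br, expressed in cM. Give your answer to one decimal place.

The recombinant classes are f+ br+ and f br: 200 + 150 = 350.
Recombination frequency = 350/1000 = 0.3500 ≈ 35.0%, i.e. 35.0 cM.

35.0 cM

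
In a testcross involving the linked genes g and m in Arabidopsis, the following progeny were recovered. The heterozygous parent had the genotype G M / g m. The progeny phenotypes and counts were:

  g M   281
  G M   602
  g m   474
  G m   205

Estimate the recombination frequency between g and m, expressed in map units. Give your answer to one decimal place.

The recombinant classes are G m and g M: 205 + 281 = 486.
Recombination frequency = 486/1562 = 0.3111 ≈ 31.1%, i.e. 31.1 map units.

31.1 map units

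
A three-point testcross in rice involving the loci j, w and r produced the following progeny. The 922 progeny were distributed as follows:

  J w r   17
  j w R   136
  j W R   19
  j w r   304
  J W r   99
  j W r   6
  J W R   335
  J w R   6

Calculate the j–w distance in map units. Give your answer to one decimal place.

The two most frequent reciprocal classes, j w r and J W R, are the parental types, so the F1 was j w r / J W R.
The two rarest classes, j W r and J w R, are the double crossovers. Comparing them with the parentals, only the w allele has switched, so w is the middle locus and the order is r – w – j.
Crossovers in the w–j interval produce the single-crossover classes J w r and j W R (17 + 19 = 36) plus the double crossovers (12).
RF(w–j) = (36 + 12) / 922 = 48/922 = 0.0521 → 5.2 map units.

5.2 map units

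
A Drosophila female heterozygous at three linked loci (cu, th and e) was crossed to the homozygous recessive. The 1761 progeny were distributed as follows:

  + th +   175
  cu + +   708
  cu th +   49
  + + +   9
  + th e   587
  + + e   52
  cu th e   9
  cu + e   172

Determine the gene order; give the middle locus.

The two most frequent reciprocal classes, cu + + and + th e, are the parental types, so the F1 was cu + + / + th e.
The two rarest classes, + + + and cu th e, are the double crossovers. Comparing them with the parentals, only the cu allele has switched, so cu is the middle locus and the order is e – cu – th.

cu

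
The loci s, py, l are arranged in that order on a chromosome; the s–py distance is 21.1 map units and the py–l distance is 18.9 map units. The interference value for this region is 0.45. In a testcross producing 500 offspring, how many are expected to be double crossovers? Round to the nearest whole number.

11

Map distances give recombination frequencies of 0.211 and 0.189 for the two intervals.
With interference 0.45 (so coincidence = 0.55), expected double-crossover frequency = 0.211 × 0.189 × 0.55 = 0.02193.
Expected number = 0.02193 × 500 = 10.97 ≈ 11.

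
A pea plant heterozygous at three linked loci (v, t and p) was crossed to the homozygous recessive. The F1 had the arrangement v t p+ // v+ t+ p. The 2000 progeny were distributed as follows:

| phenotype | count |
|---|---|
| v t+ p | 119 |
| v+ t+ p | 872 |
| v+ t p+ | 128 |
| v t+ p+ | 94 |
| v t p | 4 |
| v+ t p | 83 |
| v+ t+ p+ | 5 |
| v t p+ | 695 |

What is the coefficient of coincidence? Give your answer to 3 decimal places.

0.378

The two rarest classes, v t p and v+ t+ p+, are the double crossovers. Comparing them with the parentals, only the p allele has switched, so p is the middle locus and the order is v – p – t.
v–p: (247 + 9)/2000 = 0.1280; p–t: (177 + 9)/2000 = 0.0930.
Expected DCO frequency = 0.1280 × 0.0930 ≈ 0.01190; observed = 9/2000 ≈ 0.00450.
Coefficient of coincidence = 0.00450/0.01190 ≈ 0.378.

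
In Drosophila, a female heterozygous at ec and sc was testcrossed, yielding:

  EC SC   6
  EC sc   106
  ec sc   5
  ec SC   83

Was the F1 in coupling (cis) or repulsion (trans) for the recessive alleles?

The two most frequent classes are EC sc (106) and ec SC (83); these are the parental (non-recombinant) types.
So the F1 carried EC sc on one chromosome and ec SC on the other — the recessive alleles are on opposite chromosomes (trans / repulsion).

trans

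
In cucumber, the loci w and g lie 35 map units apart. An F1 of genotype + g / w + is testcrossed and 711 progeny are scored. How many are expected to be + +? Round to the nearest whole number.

A map distance of 35 map units corresponds to a recombination frequency of 0.350.
The F1 is + g / w +, so + + is a recombinant gamete class with expected frequency r/2 = 0.350/2 = 0.1750.
Expected number = 0.1750 × 711 = 124.42 ≈ 124.

124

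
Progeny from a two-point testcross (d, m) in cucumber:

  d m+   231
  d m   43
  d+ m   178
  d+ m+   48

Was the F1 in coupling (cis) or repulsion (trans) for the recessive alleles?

trans

The two most frequent classes are d+ m (178) and d m+ (231); these are the parental (non-recombinant) types.
So the F1 carried d+ m on one chromosome and d m+ on the other — the recessive alleles are on opposite chromosomes (trans / repulsion).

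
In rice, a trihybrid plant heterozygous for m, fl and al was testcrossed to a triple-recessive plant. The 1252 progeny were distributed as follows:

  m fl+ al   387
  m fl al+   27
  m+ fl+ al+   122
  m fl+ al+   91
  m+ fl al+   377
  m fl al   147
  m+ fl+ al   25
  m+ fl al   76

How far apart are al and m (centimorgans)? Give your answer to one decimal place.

The two most frequent reciprocal classes, m fl+ al and m+ fl al+, are the parental types, so the F1 was m fl+ al / m+ fl al+.
The two rarest classes, m+ fl+ al and m fl al+, are the double crossovers. Comparing them with the parentals, only the m allele has switched, so m is the middle locus and the order is fl – m – al.
Crossovers in the m–al interval produce the single-crossover classes m fl+ al+ and m+ fl al (91 + 76 = 167) plus the double crossovers (52).
RF(m–al) = (167 + 52) / 1252 = 219/1252 = 0.1749 → 17.5 centimorgans.

17.5 centimorgans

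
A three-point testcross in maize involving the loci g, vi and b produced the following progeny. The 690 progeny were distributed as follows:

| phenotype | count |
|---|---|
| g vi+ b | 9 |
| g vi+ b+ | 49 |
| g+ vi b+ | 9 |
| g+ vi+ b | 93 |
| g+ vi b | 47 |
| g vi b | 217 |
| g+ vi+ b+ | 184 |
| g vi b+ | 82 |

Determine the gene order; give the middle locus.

vi

The two most frequent reciprocal classes, g+ vi+ b+ and g vi b, are the parental types, so the F1 was g+ vi+ b+ / g vi b.
The two rarest classes, g+ vi b+ and g vi+ b, are the double crossovers. Comparing them with the parentals, only the vi allele has switched, so vi is the middle locus and the order is g – vi – b.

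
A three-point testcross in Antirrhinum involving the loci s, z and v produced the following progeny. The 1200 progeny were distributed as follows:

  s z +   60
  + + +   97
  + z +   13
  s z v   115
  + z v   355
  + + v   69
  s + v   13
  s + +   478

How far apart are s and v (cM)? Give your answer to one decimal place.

The two most frequent reciprocal classes, s + + and + z v, are the parental types, so the F1 was s + + / + z v.
The two rarest classes, s + v and + z +, are the double crossovers. Comparing them with the parentals, only the v allele has switched, so v is the middle locus and the order is z – v – s.
Crossovers in the v–s interval produce the single-crossover classes + + + and s z v (97 + 115 = 212) plus the double crossovers (26).
RF(v–s) = (212 + 26) / 1200 = 238/1200 = 0.1983 → 19.8 cM.

19.8 cM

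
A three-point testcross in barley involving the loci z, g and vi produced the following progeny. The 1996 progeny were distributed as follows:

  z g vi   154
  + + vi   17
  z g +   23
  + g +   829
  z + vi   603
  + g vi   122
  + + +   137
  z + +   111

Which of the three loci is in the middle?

z

The two most frequent reciprocal classes, + g + and z + vi, are the parental types, so the F1 was + g + / z + vi.
The two rarest classes, z g + and + + vi, are the double crossovers. Comparing them with the parentals, only the z allele has switched, so z is the middle locus and the order is g – z – vi.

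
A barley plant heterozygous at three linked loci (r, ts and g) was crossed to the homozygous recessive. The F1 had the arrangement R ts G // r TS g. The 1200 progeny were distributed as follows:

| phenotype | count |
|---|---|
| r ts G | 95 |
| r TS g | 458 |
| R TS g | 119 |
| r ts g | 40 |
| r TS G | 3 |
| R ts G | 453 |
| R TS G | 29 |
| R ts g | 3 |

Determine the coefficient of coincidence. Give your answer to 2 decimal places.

The two rarest classes, R ts g and r TS G, are the double crossovers. Comparing them with the parentals, only the g allele has switched, so g is the middle locus and the order is ts – g – r.
ts–g: (69 + 6)/1200 = 0.0625; g–r: (214 + 6)/1200 = 0.1833.
Expected DCO frequency = 0.0625 × 0.1833 ≈ 0.01146; observed = 6/1200 ≈ 0.00500.
Coefficient of coincidence = 0.00500/0.01146 ≈ 0.44.

0.44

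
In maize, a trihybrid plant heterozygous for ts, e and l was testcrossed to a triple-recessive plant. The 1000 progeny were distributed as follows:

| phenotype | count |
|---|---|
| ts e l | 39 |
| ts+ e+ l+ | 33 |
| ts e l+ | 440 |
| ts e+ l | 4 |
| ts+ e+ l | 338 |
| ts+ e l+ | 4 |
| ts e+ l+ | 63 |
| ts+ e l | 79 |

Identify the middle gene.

ts

The two most frequent reciprocal classes, ts e l+ and ts+ e+ l, are the parental types, so the F1 was ts e l+ / ts+ e+ l.
The two rarest classes, ts+ e l+ and ts e+ l, are the double crossovers. Comparing them with the parentals, only the ts allele has switched, so ts is the middle locus and the order is l – ts – e.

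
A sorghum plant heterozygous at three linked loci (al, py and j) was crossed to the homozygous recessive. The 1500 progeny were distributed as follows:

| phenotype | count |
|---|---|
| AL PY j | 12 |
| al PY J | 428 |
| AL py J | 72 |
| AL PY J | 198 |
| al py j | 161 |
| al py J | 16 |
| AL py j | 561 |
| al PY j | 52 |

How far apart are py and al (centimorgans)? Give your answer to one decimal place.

25.8 centimorgans

The two most frequent reciprocal classes, AL py j and al PY J, are the parental types, so the F1 was AL py j / al PY J.
The two rarest classes, AL PY j and al py J, are the double crossovers. Comparing them with the parentals, only the py allele has switched, so py is the middle locus and the order is al – py – j.
Crossovers in the al–py interval produce the single-crossover classes al py j and AL PY J (161 + 198 = 359) plus the double crossovers (28).
RF(al–py) = (359 + 28) / 1500 = 387/1500 = 0.2580 → 25.8 centimorgans.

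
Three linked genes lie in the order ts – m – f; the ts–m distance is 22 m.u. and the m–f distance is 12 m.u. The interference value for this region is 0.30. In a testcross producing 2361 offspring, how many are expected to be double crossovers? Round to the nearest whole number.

44

Map distances give recombination frequencies of 0.220 and 0.120 for the two intervals.
With interference 0.30 (so coincidence = 0.70), expected double-crossover frequency = 0.220 × 0.120 × 0.70 = 0.01848.
Expected number = 0.01848 × 2361 = 43.63 ≈ 44.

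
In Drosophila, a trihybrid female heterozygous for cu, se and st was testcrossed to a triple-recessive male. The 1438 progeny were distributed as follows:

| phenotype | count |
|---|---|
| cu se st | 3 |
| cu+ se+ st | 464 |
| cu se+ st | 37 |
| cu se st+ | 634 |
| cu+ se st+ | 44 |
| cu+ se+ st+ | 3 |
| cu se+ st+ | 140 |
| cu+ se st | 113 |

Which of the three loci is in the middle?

st

The two most frequent reciprocal classes, cu se st+ and cu+ se+ st, are the parental types, so the F1 was cu se st+ / cu+ se+ st.
The two rarest classes, cu se st and cu+ se+ st+, are the double crossovers. Comparing them with the parentals, only the st allele has switched, so st is the middle locus and the order is se – st – cu.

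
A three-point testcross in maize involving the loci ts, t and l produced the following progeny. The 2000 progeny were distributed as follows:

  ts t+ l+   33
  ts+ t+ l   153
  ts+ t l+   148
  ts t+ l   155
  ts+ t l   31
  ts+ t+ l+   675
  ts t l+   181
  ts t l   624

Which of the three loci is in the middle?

The two most frequent reciprocal classes, ts+ t+ l+ and ts t l, are the parental types, so the F1 was ts+ t+ l+ / ts t l.
The two rarest classes, ts t+ l+ and ts+ t l, are the double crossovers. Comparing them with the parentals, only the ts allele has switched, so ts is the middle locus and the order is l – ts – t.

ts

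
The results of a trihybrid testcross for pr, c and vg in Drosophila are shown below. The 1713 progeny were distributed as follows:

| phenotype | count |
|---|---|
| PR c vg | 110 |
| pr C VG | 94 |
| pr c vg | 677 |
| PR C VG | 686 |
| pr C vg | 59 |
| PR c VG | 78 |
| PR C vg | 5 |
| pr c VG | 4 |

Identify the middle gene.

The two most frequent reciprocal classes, PR C VG and pr c vg, are the parental types, so the F1 was PR C VG / pr c vg.
The two rarest classes, PR C vg and pr c VG, are the double crossovers. Comparing them with the parentals, only the vg allele has switched, so vg is the middle locus and the order is c – vg – pr.

vg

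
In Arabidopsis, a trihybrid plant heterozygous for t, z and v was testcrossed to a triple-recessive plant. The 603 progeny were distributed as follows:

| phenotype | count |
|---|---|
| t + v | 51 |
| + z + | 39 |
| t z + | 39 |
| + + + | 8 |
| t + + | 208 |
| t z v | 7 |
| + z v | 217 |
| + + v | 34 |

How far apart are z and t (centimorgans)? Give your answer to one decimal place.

14.6 centimorgans

The two most frequent reciprocal classes, + z v and t + +, are the parental types, so the F1 was + z v / t + +.
The two rarest classes, t z v and + + +, are the double crossovers. Comparing them with the parentals, only the t allele has switched, so t is the middle locus and the order is z – t – v.
Crossovers in the z–t interval produce the single-crossover classes + + v and t z + (34 + 39 = 73) plus the double crossovers (15).
RF(z–t) = (73 + 15) / 603 = 88/603 = 0.1459 → 14.6 centimorgans.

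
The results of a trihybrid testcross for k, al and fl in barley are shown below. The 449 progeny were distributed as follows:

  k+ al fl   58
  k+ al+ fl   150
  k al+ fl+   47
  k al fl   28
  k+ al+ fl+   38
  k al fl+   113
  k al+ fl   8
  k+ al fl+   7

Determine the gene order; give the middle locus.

The two most frequent reciprocal classes, k al fl+ and k+ al+ fl, are the parental types, so the F1 was k al fl+ / k+ al+ fl.
The two rarest classes, k+ al fl+ and k al+ fl, are the double crossovers. Comparing them with the parentals, only the k allele has switched, so k is the middle locus and the order is fl – k – al.

k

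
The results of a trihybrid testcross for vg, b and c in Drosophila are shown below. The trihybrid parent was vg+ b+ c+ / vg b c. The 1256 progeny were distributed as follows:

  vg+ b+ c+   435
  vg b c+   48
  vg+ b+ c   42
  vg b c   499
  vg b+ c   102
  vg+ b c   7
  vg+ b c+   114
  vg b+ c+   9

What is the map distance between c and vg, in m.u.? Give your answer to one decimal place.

The two rarest classes, vg b+ c+ and vg+ b c, are the double crossovers. Comparing them with the parentals, only the vg allele has switched, so vg is the middle locus and the order is c – vg – b.
Crossovers in the c–vg interval produce the single-crossover classes vg+ b+ c and vg b c+ (42 + 48 = 90) plus the double crossovers (16).
RF(c–vg) = (90 + 16) / 1256 = 106/1256 = 0.0844 → 8.4 m.u.

8.4 m.u.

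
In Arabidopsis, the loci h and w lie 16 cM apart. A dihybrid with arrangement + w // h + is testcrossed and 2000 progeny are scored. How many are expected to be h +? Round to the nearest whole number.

840

A map distance of 16 cM corresponds to a recombination frequency of 0.160.
The F1 is + w / h +, so h + is a parental gamete class with expected frequency (1 − r)/2 = 0.840/2 = 0.4200.
Expected number = 0.4200 × 2000 = 840.00 ≈ 840.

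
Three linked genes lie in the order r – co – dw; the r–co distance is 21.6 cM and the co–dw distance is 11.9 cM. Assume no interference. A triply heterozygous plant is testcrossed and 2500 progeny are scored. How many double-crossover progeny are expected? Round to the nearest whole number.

64

Map distances give recombination frequencies of 0.216 and 0.119 for the two intervals.
With no interference, expected double-crossover frequency = 0.216 × 0.119 = 0.02570.
Expected number = 0.02570 × 2500 = 64.26 ≈ 64.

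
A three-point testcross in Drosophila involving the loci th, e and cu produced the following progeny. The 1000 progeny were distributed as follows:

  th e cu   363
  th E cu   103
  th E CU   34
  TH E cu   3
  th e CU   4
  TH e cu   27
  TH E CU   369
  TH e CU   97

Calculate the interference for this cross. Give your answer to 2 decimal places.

The two most frequent reciprocal classes, TH E CU and th e cu, are the parental types, so the F1 was TH E CU / th e cu.
The two rarest classes, TH E cu and th e CU, are the double crossovers. Comparing them with the parentals, only the cu allele has switched, so cu is the middle locus and the order is th – cu – e.
th–cu: (61 + 7)/1000 = 0.0680; cu–e: (200 + 7)/1000 = 0.2070.
Expected DCO frequency = 0.0680 × 0.2070 ≈ 0.01408; observed = 7/1000 ≈ 0.00700.
Coefficient of coincidence = 0.00700/0.01408 ≈ 0.50; interference = 1 − 0.50 = 0.50.

0.50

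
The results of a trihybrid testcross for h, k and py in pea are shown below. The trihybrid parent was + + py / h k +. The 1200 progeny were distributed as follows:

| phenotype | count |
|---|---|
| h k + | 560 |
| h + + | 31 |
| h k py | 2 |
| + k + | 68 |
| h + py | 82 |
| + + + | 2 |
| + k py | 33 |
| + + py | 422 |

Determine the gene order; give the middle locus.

py

The two rarest classes, + + + and h k py, are the double crossovers. Comparing them with the parentals, only the py allele has switched, so py is the middle locus and the order is h – py – k.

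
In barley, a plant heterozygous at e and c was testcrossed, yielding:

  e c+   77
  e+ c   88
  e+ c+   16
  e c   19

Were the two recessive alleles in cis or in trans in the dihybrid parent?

trans

The two most frequent classes are e+ c (88) and e c+ (77); these are the parental (non-recombinant) types.
So the F1 carried e+ c on one chromosome and e c+ on the other — the recessive alleles are on opposite chromosomes (trans / repulsion).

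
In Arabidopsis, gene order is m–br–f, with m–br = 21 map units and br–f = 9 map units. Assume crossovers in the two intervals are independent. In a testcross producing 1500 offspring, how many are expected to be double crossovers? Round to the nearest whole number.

Map distances give recombination frequencies of 0.210 and 0.090 for the two intervals.
With no interference, expected double-crossover frequency = 0.210 × 0.090 = 0.01890.
Expected number = 0.01890 × 1500 = 28.35 ≈ 28.

28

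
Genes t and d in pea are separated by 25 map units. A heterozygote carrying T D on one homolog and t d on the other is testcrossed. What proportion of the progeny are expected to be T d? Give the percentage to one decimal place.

A map distance of 25 map units corresponds to a recombination frequency of 0.250.
The F1 is T D / t d, so T d is a recombinant gamete class with expected frequency r/2 = 0.250/2 = 0.1250.
That is 0.1250 = 12.5% of the progeny.

12.5%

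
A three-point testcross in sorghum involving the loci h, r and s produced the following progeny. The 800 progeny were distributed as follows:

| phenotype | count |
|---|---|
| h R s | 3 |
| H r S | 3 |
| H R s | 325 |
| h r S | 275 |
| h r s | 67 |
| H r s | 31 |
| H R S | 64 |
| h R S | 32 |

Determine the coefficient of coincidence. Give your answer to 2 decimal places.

The two most frequent reciprocal classes, h r S and H R s, are the parental types, so the F1 was h r S / H R s.
The two rarest classes, H r S and h R s, are the double crossovers. Comparing them with the parentals, only the h allele has switched, so h is the middle locus and the order is r – h – s.
r–h: (63 + 6)/800 = 0.0862; h–s: (131 + 6)/800 = 0.1713.
Expected DCO frequency = 0.0862 × 0.1713 ≈ 0.01477; observed = 6/800 ≈ 0.00750.
Coefficient of coincidence = 0.00750/0.01477 ≈ 0.51.

0.51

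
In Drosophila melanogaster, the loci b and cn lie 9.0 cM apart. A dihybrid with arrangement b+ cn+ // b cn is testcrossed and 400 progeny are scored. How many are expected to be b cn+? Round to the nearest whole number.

A map distance of 9.0 cM corresponds to a recombination frequency of 0.090.
The F1 is b+ cn+ / b cn, so b cn+ is a recombinant gamete class with expected frequency r/2 = 0.090/2 = 0.0450.
Expected number = 0.0450 × 400 = 18.00 ≈ 18.

18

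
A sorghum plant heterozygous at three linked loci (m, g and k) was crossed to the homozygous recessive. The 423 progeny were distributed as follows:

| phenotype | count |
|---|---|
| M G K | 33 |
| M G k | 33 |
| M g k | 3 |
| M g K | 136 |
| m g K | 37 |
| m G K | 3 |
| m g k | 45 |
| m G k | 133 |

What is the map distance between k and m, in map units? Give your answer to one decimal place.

The two most frequent reciprocal classes, M g K and m G k, are the parental types, so the F1 was M g K / m G k.
The two rarest classes, M g k and m G K, are the double crossovers. Comparing them with the parentals, only the k allele has switched, so k is the middle locus and the order is m – k – g.
Crossovers in the m–k interval produce the single-crossover classes m g K and M G k (37 + 33 = 70) plus the double crossovers (6).
RF(m–k) = (70 + 6) / 423 = 76/423 = 0.1797 → 18.0 map units.

18.0 map units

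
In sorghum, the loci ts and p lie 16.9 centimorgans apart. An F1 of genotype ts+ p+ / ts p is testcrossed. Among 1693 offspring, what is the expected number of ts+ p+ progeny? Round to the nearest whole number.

703

A map distance of 16.9 centimorgans corresponds to a recombination frequency of 0.169.
The F1 is ts+ p+ / ts p, so ts+ p+ is a parental gamete class with expected frequency (1 − r)/2 = 0.831/2 = 0.4155.
Expected number = 0.4155 × 1693 = 703.44 ≈ 703.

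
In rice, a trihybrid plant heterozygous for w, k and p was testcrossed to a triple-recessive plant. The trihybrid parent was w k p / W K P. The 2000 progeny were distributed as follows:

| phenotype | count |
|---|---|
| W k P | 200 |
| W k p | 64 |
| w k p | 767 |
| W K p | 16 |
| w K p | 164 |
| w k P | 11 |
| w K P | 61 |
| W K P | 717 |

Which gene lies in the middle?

p

The two rarest classes, w k P and W K p, are the double crossovers. Comparing them with the parentals, only the p allele has switched, so p is the middle locus and the order is w – p – k.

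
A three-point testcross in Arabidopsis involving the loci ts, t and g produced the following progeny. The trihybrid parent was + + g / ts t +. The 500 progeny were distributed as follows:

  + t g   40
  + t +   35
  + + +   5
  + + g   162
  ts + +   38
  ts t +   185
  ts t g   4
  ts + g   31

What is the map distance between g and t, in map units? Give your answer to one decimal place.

17.4 map units

The two rarest classes, + + + and ts t g, are the double crossovers. Comparing them with the parentals, only the g allele has switched, so g is the middle locus and the order is t – g – ts.
Crossovers in the t–g interval produce the single-crossover classes + t g and ts + + (40 + 38 = 78) plus the double crossovers (9).
RF(t–g) = (78 + 9) / 500 = 87/500 = 0.1740 → 17.4 map units.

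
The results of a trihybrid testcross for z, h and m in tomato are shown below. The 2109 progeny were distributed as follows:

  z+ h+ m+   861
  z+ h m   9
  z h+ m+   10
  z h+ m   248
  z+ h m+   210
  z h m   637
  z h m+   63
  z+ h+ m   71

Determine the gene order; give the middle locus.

The two most frequent reciprocal classes, z h m and z+ h+ m+, are the parental types, so the F1 was z h m / z+ h+ m+.
The two rarest classes, z+ h m and z h+ m+, are the double crossovers. Comparing them with the parentals, only the z allele has switched, so z is the middle locus and the order is h – z – m.

z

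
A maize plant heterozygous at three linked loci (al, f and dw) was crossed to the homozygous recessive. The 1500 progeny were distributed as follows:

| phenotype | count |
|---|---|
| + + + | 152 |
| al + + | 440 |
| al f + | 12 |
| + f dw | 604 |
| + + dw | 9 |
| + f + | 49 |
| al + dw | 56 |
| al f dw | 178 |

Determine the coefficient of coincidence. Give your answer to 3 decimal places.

0.712

The two most frequent reciprocal classes, + f dw and al + +, are the parental types, so the F1 was + f dw / al + +.
The two rarest classes, + + dw and al f +, are the double crossovers. Comparing them with the parentals, only the f allele has switched, so f is the middle locus and the order is al – f – dw.
al–f: (330 + 21)/1500 = 0.2340; f–dw: (105 + 21)/1500 = 0.0840.
Expected DCO frequency = 0.2340 × 0.0840 ≈ 0.01966; observed = 21/1500 ≈ 0.01400.
Coefficient of coincidence = 0.01400/0.01966 ≈ 0.712.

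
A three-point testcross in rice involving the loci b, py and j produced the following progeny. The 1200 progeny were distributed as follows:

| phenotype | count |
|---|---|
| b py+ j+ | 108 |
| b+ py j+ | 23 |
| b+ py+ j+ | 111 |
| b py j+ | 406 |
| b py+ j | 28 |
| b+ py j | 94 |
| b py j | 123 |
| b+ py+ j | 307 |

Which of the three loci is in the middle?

b

The two most frequent reciprocal classes, b+ py+ j and b py j+, are the parental types, so the F1 was b+ py+ j / b py j+.
The two rarest classes, b py+ j and b+ py j+, are the double crossovers. Comparing them with the parentals, only the b allele has switched, so b is the middle locus and the order is py – b – j.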